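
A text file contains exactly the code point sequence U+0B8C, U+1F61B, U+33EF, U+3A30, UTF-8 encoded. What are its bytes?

E0 AE 8C F0 9F 98 9B E3 8F AF E3 A8 B0

U+0B8C: 3-byte form → E0 AE 8C.
U+1F61B: 4-byte form → F0 9F 98 9B.
U+33EF: 3-byte form → E3 8F AF.
U+3A30: 3-byte form → E3 A8 B0.
Concatenated (13 bytes): E0 AE 8C F0 9F 98 9B E3 8F AF E3 A8 B0.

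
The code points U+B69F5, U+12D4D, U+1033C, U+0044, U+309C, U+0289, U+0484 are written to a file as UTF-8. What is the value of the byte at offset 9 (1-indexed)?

1-indexed offset 9 is 0-indexed offset 8.
U+B69F5 → 4-byte form F2 B6 A7 B5 at offsets 0–3.
U+12D4D → 4-byte form F0 92 B5 8D at offsets 4–7.
U+1033C → 4-byte form F0 90 8C BC at offsets 8–11.
Offset 8 falls in char 3's range; it's byte 1 of F0 90 8C BC = 0xF0.

0xF0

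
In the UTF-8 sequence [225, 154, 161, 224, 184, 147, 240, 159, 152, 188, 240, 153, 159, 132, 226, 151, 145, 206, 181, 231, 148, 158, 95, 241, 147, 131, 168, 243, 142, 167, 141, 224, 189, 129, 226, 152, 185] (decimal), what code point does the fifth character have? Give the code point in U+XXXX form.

U+25D1

Offset 0: leading byte 0xE1 = 11100001 → 3-byte char #1 = E1 9A A1.
Offset 3: leading byte 0xE0 = 11100000 → 3-byte char #2 = E0 B8 93.
Offset 6: leading byte 0xF0 = 11110000 → 4-byte char #3 = F0 9F 98 BC.
Offset 10: leading byte 0xF0 = 11110000 → 4-byte char #4 = F0 99 9F 84.
Offset 14: leading byte 0xE2 = 11100010 → 3-byte char #5 = E2 97 91.
Leading byte 0xE2 = 11100010 matches 1110xxxx → 3-byte sequence.
Byte 1: 0xE2 = 11100010, payload 0010 (4 bits).
Byte 2: 0x97 = 10010111 (10xxxxxx ✓), payload 010111.
Byte 3: 0x91 = 10010001 (10xxxxxx ✓), payload 010001.
Concatenate: 0010010111010001 = 0x25D1 (16 bits → U+25D1).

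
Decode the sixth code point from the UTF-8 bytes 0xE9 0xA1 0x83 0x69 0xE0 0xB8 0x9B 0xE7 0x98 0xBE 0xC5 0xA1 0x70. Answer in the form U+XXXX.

Offset 0: leading byte 0xE9 = 11101001 → 3-byte char #1 = E9 A1 83.
Offset 3: leading byte 0x69 = 01101001 → 1-byte char #2 = 69.
Offset 4: leading byte 0xE0 = 11100000 → 3-byte char #3 = E0 B8 9B.
Offset 7: leading byte 0xE7 = 11100111 → 3-byte char #4 = E7 98 BE.
Offset 10: leading byte 0xC5 = 11000101 → 2-byte char #5 = C5 A1.
Offset 12: leading byte 0x70 = 01110000 → 1-byte char #6 = 70.
Leading byte 0x70 = 01110000 matches 0xxxxxxx → 1-byte sequence.
Byte 1: 0x70 = 01110000, payload 1110000 (7 bits).
Concatenate: 1110000 = 0x70 (7 bits → U+0070).

U+0070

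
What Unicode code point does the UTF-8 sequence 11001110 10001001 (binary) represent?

U+0389

Leading byte 0xCE = 11001110 matches 110xxxxx → 2-byte sequence.
Byte 1: 0xCE = 11001110, payload 01110 (5 bits).
Byte 2: 0x89 = 10001001 (10xxxxxx ✓), payload 001001.
Concatenate: 01110001001 = 0x389 (11 bits → U+0389).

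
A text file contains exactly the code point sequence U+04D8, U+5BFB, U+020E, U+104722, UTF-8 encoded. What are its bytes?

D3 98 E5 AF BB C8 8E F4 84 9C A2

U+04D8: 2-byte form → D3 98.
U+5BFB: 3-byte form → E5 AF BB.
U+020E: 2-byte form → C8 8E.
U+104722: 4-byte form → F4 84 9C A2.
Concatenated (11 bytes): D3 98 E5 AF BB C8 8E F4 84 9C A2.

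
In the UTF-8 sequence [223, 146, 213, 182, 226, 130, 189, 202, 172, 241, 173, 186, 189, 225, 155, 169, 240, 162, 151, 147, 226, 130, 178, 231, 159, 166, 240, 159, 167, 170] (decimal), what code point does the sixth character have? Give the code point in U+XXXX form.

Offset 0: leading byte 0xDF = 11011111 → 2-byte char #1 = DF 92.
Offset 2: leading byte 0xD5 = 11010101 → 2-byte char #2 = D5 B6.
Offset 4: leading byte 0xE2 = 11100010 → 3-byte char #3 = E2 82 BD.
Offset 7: leading byte 0xCA = 11001010 → 2-byte char #4 = CA AC.
Offset 9: leading byte 0xF1 = 11110001 → 4-byte char #5 = F1 AD BA BD.
Offset 13: leading byte 0xE1 = 11100001 → 3-byte char #6 = E1 9B A9.
Leading byte 0xE1 = 11100001 matches 1110xxxx → 3-byte sequence.
Byte 1: 0xE1 = 11100001, payload 0001 (4 bits).
Byte 2: 0x9B = 10011011 (10xxxxxx ✓), payload 011011.
Byte 3: 0xA9 = 10101001 (10xxxxxx ✓), payload 101001.
Concatenate: 0001011011101001 = 0x16E9 (16 bits → U+16E9).

U+16E9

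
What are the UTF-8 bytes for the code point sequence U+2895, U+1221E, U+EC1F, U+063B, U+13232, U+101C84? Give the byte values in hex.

E2 A2 95 F0 92 88 9E EE B0 9F D8 BB F0 93 88 B2 F4 81 B2 84

U+2895: 3-byte form → E2 A2 95.
U+1221E: 4-byte form → F0 92 88 9E.
U+EC1F: 3-byte form → EE B0 9F.
U+063B: 2-byte form → D8 BB.
U+13232: 4-byte form → F0 93 88 B2.
U+101C84: 4-byte form → F4 81 B2 84.
Concatenated (20 bytes): E2 A2 95 F0 92 88 9E EE B0 9F D8 BB F0 93 88 B2 F4 81 B2 84.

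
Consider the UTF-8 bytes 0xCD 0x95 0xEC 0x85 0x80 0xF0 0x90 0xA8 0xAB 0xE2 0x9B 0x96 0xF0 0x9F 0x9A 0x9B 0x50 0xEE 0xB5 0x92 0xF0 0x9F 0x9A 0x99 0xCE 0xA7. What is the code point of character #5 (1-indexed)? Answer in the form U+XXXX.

U+1F69B

Offset 0: leading byte 0xCD = 11001101 → 2-byte char #1 = CD 95.
Offset 2: leading byte 0xEC = 11101100 → 3-byte char #2 = EC 85 80.
Offset 5: leading byte 0xF0 = 11110000 → 4-byte char #3 = F0 90 A8 AB.
Offset 9: leading byte 0xE2 = 11100010 → 3-byte char #4 = E2 9B 96.
Offset 12: leading byte 0xF0 = 11110000 → 4-byte char #5 = F0 9F 9A 9B.
Leading byte 0xF0 = 11110000 matches 11110xxx → 4-byte sequence.
Byte 1: 0xF0 = 11110000, payload 000 (3 bits).
Byte 2: 0x9F = 10011111 (10xxxxxx ✓), payload 011111.
Byte 3: 0x9A = 10011010 (10xxxxxx ✓), payload 011010.
Byte 4: 0x9B = 10011011 (10xxxxxx ✓), payload 011011.
Concatenate: 000011111011010011011 = 0x1F69B (21 bits → U+1F69B).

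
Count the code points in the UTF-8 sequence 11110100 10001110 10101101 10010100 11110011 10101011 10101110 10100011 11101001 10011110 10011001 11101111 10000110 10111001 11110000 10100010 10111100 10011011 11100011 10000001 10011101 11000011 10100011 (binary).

7

Byte at offset 0: 0xF4 = 11110100 → 4-byte char (#1). Advance 4.
Byte at offset 4: 0xF3 = 11110011 → 4-byte char (#2). Advance 4.
Byte at offset 8: 0xE9 = 11101001 → 3-byte char (#3). Advance 3.
Byte at offset 11: 0xEF = 11101111 → 3-byte char (#4). Advance 3.
Byte at offset 14: 0xF0 = 11110000 → 4-byte char (#5). Advance 4.
Byte at offset 18: 0xE3 = 11100011 → 3-byte char (#6). Advance 3.
Byte at offset 21: 0xC3 = 11000011 → 2-byte char (#7). Advance 2.
Reached end at offset 23 after 7 code points.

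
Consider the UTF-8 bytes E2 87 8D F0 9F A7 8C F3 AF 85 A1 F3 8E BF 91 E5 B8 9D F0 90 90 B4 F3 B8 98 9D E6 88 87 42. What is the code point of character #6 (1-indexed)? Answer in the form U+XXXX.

Offset 0: leading byte 0xE2 = 11100010 → 3-byte char #1 = E2 87 8D.
Offset 3: leading byte 0xF0 = 11110000 → 4-byte char #2 = F0 9F A7 8C.
Offset 7: leading byte 0xF3 = 11110011 → 4-byte char #3 = F3 AF 85 A1.
Offset 11: leading byte 0xF3 = 11110011 → 4-byte char #4 = F3 8E BF 91.
Offset 15: leading byte 0xE5 = 11100101 → 3-byte char #5 = E5 B8 9D.
Offset 18: leading byte 0xF0 = 11110000 → 4-byte char #6 = F0 90 90 B4.
Leading byte 0xF0 = 11110000 matches 11110xxx → 4-byte sequence.
Byte 1: 0xF0 = 11110000, payload 000 (3 bits).
Byte 2: 0x90 = 10010000 (10xxxxxx ✓), payload 010000.
Byte 3: 0x90 = 10010000 (10xxxxxx ✓), payload 010000.
Byte 4: 0xB4 = 10110100 (10xxxxxx ✓), payload 110100.
Concatenate: 000010000010000110100 = 0x10434 (21 bits → U+10434).

U+10434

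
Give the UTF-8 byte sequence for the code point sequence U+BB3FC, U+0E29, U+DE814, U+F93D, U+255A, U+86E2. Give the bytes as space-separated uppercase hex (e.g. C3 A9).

F2 BB 8F BC E0 B8 A9 F3 9E A0 94 EF A4 BD E2 95 9A E8 9B A2

U+BB3FC: 4-byte form → F2 BB 8F BC.
U+0E29: 3-byte form → E0 B8 A9.
U+DE814: 4-byte form → F3 9E A0 94.
U+F93D: 3-byte form → EF A4 BD.
U+255A: 3-byte form → E2 95 9A.
U+86E2: 3-byte form → E8 9B A2.
Concatenated (20 bytes): F2 BB 8F BC E0 B8 A9 F3 9E A0 94 EF A4 BD E2 95 9A E8 9B A2.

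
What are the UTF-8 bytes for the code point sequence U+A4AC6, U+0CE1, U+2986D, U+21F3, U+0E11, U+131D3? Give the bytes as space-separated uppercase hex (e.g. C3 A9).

U+A4AC6: 4-byte form → F2 A4 AB 86.
U+0CE1: 3-byte form → E0 B3 A1.
U+2986D: 4-byte form → F0 A9 A1 AD.
U+21F3: 3-byte form → E2 87 B3.
U+0E11: 3-byte form → E0 B8 91.
U+131D3: 4-byte form → F0 93 87 93.
Concatenated (21 bytes): F2 A4 AB 86 E0 B3 A1 F0 A9 A1 AD E2 87 B3 E0 B8 91 F0 93 87 93.

F2 A4 AB 86 E0 B3 A1 F0 A9 A1 AD E2 87 B3 E0 B8 91 F0 93 87 93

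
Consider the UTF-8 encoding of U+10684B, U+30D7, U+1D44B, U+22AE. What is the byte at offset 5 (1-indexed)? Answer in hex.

0xE3

1-indexed offset 5 is 0-indexed offset 4.
U+10684B → 4-byte form F4 86 A1 8B at offsets 0–3.
U+30D7 → 3-byte form E3 83 97 at offsets 4–6.
Offset 4 falls in char 2's range; it's byte 1 of E3 83 97 = 0xE3.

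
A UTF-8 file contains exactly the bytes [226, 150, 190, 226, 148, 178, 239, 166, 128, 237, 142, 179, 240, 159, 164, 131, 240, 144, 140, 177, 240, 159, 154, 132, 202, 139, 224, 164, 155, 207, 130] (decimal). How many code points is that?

10

Byte at offset 0: 0xE2 = 11100010 → 3-byte char (#1). Advance 3.
Byte at offset 3: 0xE2 = 11100010 → 3-byte char (#2). Advance 3.
Byte at offset 6: 0xEF = 11101111 → 3-byte char (#3). Advance 3.
Byte at offset 9: 0xED = 11101101 → 3-byte char (#4). Advance 3.
Byte at offset 12: 0xF0 = 11110000 → 4-byte char (#5). Advance 4.
Byte at offset 16: 0xF0 = 11110000 → 4-byte char (#6). Advance 4.
Byte at offset 20: 0xF0 = 11110000 → 4-byte char (#7). Advance 4.
Byte at offset 24: 0xCA = 11001010 → 2-byte char (#8). Advance 2.
Byte at offset 26: 0xE0 = 11100000 → 3-byte char (#9). Advance 3.
Byte at offset 29: 0xCF = 11001111 → 2-byte char (#10). Advance 2.
Reached end at offset 31 after 10 code points.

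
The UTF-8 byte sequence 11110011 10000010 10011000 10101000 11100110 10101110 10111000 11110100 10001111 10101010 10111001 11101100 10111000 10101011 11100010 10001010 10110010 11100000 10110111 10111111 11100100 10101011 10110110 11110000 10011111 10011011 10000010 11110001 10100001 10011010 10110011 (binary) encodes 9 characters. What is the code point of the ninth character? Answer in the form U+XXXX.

U+616B3

Offset 0: leading byte 0xF3 = 11110011 → 4-byte char #1 = F3 82 98 A8.
Offset 4: leading byte 0xE6 = 11100110 → 3-byte char #2 = E6 AE B8.
Offset 7: leading byte 0xF4 = 11110100 → 4-byte char #3 = F4 8F AA B9.
Offset 11: leading byte 0xEC = 11101100 → 3-byte char #4 = EC B8 AB.
Offset 14: leading byte 0xE2 = 11100010 → 3-byte char #5 = E2 8A B2.
Offset 17: leading byte 0xE0 = 11100000 → 3-byte char #6 = E0 B7 BF.
Offset 20: leading byte 0xE4 = 11100100 → 3-byte char #7 = E4 AB B6.
Offset 23: leading byte 0xF0 = 11110000 → 4-byte char #8 = F0 9F 9B 82.
Offset 27: leading byte 0xF1 = 11110001 → 4-byte char #9 = F1 A1 9A B3.
Leading byte 0xF1 = 11110001 matches 11110xxx → 4-byte sequence.
Byte 1: 0xF1 = 11110001, payload 001 (3 bits).
Byte 2: 0xA1 = 10100001 (10xxxxxx ✓), payload 100001.
Byte 3: 0x9A = 10011010 (10xxxxxx ✓), payload 011010.
Byte 4: 0xB3 = 10110011 (10xxxxxx ✓), payload 110011.
Concatenate: 001100001011010110011 = 0x616B3 (21 bits → U+616B3).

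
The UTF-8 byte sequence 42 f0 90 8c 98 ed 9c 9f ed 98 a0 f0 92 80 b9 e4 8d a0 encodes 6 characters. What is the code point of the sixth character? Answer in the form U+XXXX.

U+4360

Offset 0: leading byte 0x42 = 01000010 → 1-byte char #1 = 42.
Offset 1: leading byte 0xF0 = 11110000 → 4-byte char #2 = F0 90 8C 98.
Offset 5: leading byte 0xED = 11101101 → 3-byte char #3 = ED 9C 9F.
Offset 8: leading byte 0xED = 11101101 → 3-byte char #4 = ED 98 A0.
Offset 11: leading byte 0xF0 = 11110000 → 4-byte char #5 = F0 92 80 B9.
Offset 15: leading byte 0xE4 = 11100100 → 3-byte char #6 = E4 8D A0.
Leading byte 0xE4 = 11100100 matches 1110xxxx → 3-byte sequence.
Byte 1: 0xE4 = 11100100, payload 0100 (4 bits).
Byte 2: 0x8D = 10001101 (10xxxxxx ✓), payload 001101.
Byte 3: 0xA0 = 10100000 (10xxxxxx ✓), payload 100000.
Concatenate: 0100001101100000 = 0x4360 (16 bits → U+4360).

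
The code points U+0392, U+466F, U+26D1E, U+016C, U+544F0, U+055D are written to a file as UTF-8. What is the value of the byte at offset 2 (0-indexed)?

U+0392 → 2-byte form CE 92 at offsets 0–1.
U+466F → 3-byte form E4 99 AF at offsets 2–4.
Offset 2 falls in char 2's range; it's byte 1 of E4 99 AF = 0xE4.

0xE4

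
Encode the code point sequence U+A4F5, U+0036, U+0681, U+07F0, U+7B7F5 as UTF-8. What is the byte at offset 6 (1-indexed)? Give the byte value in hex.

0x81

1-indexed offset 6 is 0-indexed offset 5.
U+A4F5 → 3-byte form EA 93 B5 at offsets 0–2.
U+0036 → 1-byte form 36 at offsets 3–3.
U+0681 → 2-byte form DA 81 at offsets 4–5.
Offset 5 falls in char 3's range; it's byte 2 of DA 81 = 0x81.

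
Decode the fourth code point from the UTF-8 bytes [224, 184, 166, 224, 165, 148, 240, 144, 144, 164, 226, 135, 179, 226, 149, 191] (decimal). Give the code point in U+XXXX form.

Offset 0: leading byte 0xE0 = 11100000 → 3-byte char #1 = E0 B8 A6.
Offset 3: leading byte 0xE0 = 11100000 → 3-byte char #2 = E0 A5 94.
Offset 6: leading byte 0xF0 = 11110000 → 4-byte char #3 = F0 90 90 A4.
Offset 10: leading byte 0xE2 = 11100010 → 3-byte char #4 = E2 87 B3.
Leading byte 0xE2 = 11100010 matches 1110xxxx → 3-byte sequence.
Byte 1: 0xE2 = 11100010, payload 0010 (4 bits).
Byte 2: 0x87 = 10000111 (10xxxxxx ✓), payload 000111.
Byte 3: 0xB3 = 10110011 (10xxxxxx ✓), payload 110011.
Concatenate: 0010000111110011 = 0x21F3 (16 bits → U+21F3).

U+21F3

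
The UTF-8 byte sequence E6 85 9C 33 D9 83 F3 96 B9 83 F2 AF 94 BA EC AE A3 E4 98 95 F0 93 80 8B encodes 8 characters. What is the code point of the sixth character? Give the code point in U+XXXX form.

U+CBA3

Offset 0: leading byte 0xE6 = 11100110 → 3-byte char #1 = E6 85 9C.
Offset 3: leading byte 0x33 = 00110011 → 1-byte char #2 = 33.
Offset 4: leading byte 0xD9 = 11011001 → 2-byte char #3 = D9 83.
Offset 6: leading byte 0xF3 = 11110011 → 4-byte char #4 = F3 96 B9 83.
Offset 10: leading byte 0xF2 = 11110010 → 4-byte char #5 = F2 AF 94 BA.
Offset 14: leading byte 0xEC = 11101100 → 3-byte char #6 = EC AE A3.
Leading byte 0xEC = 11101100 matches 1110xxxx → 3-byte sequence.
Byte 1: 0xEC = 11101100, payload 1100 (4 bits).
Byte 2: 0xAE = 10101110 (10xxxxxx ✓), payload 101110.
Byte 3: 0xA3 = 10100011 (10xxxxxx ✓), payload 100011.
Concatenate: 1100101110100011 = 0xCBA3 (16 bits → U+CBA3).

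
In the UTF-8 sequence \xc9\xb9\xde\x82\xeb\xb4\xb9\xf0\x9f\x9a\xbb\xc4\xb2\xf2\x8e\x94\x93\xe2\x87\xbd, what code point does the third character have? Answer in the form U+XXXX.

Offset 0: leading byte 0xC9 = 11001001 → 2-byte char #1 = C9 B9.
Offset 2: leading byte 0xDE = 11011110 → 2-byte char #2 = DE 82.
Offset 4: leading byte 0xEB = 11101011 → 3-byte char #3 = EB B4 B9.
Leading byte 0xEB = 11101011 matches 1110xxxx → 3-byte sequence.
Byte 1: 0xEB = 11101011, payload 1011 (4 bits).
Byte 2: 0xB4 = 10110100 (10xxxxxx ✓), payload 110100.
Byte 3: 0xB9 = 10111001 (10xxxxxx ✓), payload 111001.
Concatenate: 1011110100111001 = 0xBD39 (16 bits → U+BD39).

U+BD39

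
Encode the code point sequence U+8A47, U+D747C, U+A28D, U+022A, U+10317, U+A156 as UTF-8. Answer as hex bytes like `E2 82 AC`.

U+8A47: 3-byte form → E8 A9 87.
U+D747C: 4-byte form → F3 97 91 BC.
U+A28D: 3-byte form → EA 8A 8D.
U+022A: 2-byte form → C8 AA.
U+10317: 4-byte form → F0 90 8C 97.
U+A156: 3-byte form → EA 85 96.
Concatenated (19 bytes): E8 A9 87 F3 97 91 BC EA 8A 8D C8 AA F0 90 8C 97 EA 85 96.

E8 A9 87 F3 97 91 BC EA 8A 8D C8 AA F0 90 8C 97 EA 85 96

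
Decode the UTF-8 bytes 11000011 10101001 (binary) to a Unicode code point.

Leading byte 0xC3 = 11000011 matches 110xxxxx → 2-byte sequence.
Byte 1: 0xC3 = 11000011, payload 00011 (5 bits).
Byte 2: 0xA9 = 10101001 (10xxxxxx ✓), payload 101001.
Concatenate: 00011101001 = 0xE9 (11 bits → U+00E9).

U+00E9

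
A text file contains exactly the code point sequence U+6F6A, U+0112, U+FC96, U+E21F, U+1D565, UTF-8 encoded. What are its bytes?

E6 BD AA C4 92 EF B2 96 EE 88 9F F0 9D 95 A5

U+6F6A: 3-byte form → E6 BD AA.
U+0112: 2-byte form → C4 92.
U+FC96: 3-byte form → EF B2 96.
U+E21F: 3-byte form → EE 88 9F.
U+1D565: 4-byte form → F0 9D 95 A5.
Concatenated (15 bytes): E6 BD AA C4 92 EF B2 96 EE 88 9F F0 9D 95 A5.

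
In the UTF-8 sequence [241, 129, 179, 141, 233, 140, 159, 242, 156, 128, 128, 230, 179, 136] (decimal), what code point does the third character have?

U+9C000

Offset 0: leading byte 0xF1 = 11110001 → 4-byte char #1 = F1 81 B3 8D.
Offset 4: leading byte 0xE9 = 11101001 → 3-byte char #2 = E9 8C 9F.
Offset 7: leading byte 0xF2 = 11110010 → 4-byte char #3 = F2 9C 80 80.
Leading byte 0xF2 = 11110010 matches 11110xxx → 4-byte sequence.
Byte 1: 0xF2 = 11110010, payload 010 (3 bits).
Byte 2: 0x9C = 10011100 (10xxxxxx ✓), payload 011100.
Byte 3: 0x80 = 10000000 (10xxxxxx ✓), payload 000000.
Byte 4: 0x80 = 10000000 (10xxxxxx ✓), payload 000000.
Concatenate: 010011100000000000000 = 0x9C000 (21 bits → U+9C000).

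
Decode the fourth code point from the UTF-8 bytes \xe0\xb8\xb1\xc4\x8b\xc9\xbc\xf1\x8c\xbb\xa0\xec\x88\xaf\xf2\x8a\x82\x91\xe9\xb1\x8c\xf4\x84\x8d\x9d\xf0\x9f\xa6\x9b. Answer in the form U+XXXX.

Offset 0: leading byte 0xE0 = 11100000 → 3-byte char #1 = E0 B8 B1.
Offset 3: leading byte 0xC4 = 11000100 → 2-byte char #2 = C4 8B.
Offset 5: leading byte 0xC9 = 11001001 → 2-byte char #3 = C9 BC.
Offset 7: leading byte 0xF1 = 11110001 → 4-byte char #4 = F1 8C BB A0.
Leading byte 0xF1 = 11110001 matches 11110xxx → 4-byte sequence.
Byte 1: 0xF1 = 11110001, payload 001 (3 bits).
Byte 2: 0x8C = 10001100 (10xxxxxx ✓), payload 001100.
Byte 3: 0xBB = 10111011 (10xxxxxx ✓), payload 111011.
Byte 4: 0xA0 = 10100000 (10xxxxxx ✓), payload 100000.
Concatenate: 001001100111011100000 = 0x4CEE0 (21 bits → U+4CEE0).

U+4CEE0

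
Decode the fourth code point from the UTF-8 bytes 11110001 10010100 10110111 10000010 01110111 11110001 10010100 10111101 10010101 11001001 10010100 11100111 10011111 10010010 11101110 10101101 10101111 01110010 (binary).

U+0254

Offset 0: leading byte 0xF1 = 11110001 → 4-byte char #1 = F1 94 B7 82.
Offset 4: leading byte 0x77 = 01110111 → 1-byte char #2 = 77.
Offset 5: leading byte 0xF1 = 11110001 → 4-byte char #3 = F1 94 BD 95.
Offset 9: leading byte 0xC9 = 11001001 → 2-byte char #4 = C9 94.
Leading byte 0xC9 = 11001001 matches 110xxxxx → 2-byte sequence.
Byte 1: 0xC9 = 11001001, payload 01001 (5 bits).
Byte 2: 0x94 = 10010100 (10xxxxxx ✓), payload 010100.
Concatenate: 01001010100 = 0x254 (11 bits → U+0254).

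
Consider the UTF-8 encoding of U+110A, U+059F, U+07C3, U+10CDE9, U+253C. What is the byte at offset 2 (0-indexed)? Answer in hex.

U+110A → 3-byte form E1 84 8A at offsets 0–2.
Offset 2 falls in char 1's range; it's byte 3 of E1 84 8A = 0x8A.

0x8A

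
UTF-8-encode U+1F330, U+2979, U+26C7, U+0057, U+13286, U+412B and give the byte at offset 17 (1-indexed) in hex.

0x84

1-indexed offset 17 is 0-indexed offset 16.
U+1F330 → 4-byte form F0 9F 8C B0 at offsets 0–3.
U+2979 → 3-byte form E2 A5 B9 at offsets 4–6.
U+26C7 → 3-byte form E2 9B 87 at offsets 7–9.
U+0057 → 1-byte form 57 at offsets 10–10.
U+13286 → 4-byte form F0 93 8A 86 at offsets 11–14.
U+412B → 3-byte form E4 84 AB at offsets 15–17.
Offset 16 falls in char 6's range; it's byte 2 of E4 84 AB = 0x84.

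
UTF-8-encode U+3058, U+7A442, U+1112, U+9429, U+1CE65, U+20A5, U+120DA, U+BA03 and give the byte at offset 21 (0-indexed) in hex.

U+3058 → 3-byte form E3 81 98 at offsets 0–2.
U+7A442 → 4-byte form F1 BA 91 82 at offsets 3–6.
U+1112 → 3-byte form E1 84 92 at offsets 7–9.
U+9429 → 3-byte form E9 90 A9 at offsets 10–12.
U+1CE65 → 4-byte form F0 9C B9 A5 at offsets 13–16.
U+20A5 → 3-byte form E2 82 A5 at offsets 17–19.
U+120DA → 4-byte form F0 92 83 9A at offsets 20–23.
Offset 21 falls in char 7's range; it's byte 2 of F0 92 83 9A = 0x92.

0x92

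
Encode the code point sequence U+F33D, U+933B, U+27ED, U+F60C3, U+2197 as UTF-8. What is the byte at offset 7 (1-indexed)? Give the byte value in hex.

0xE2

1-indexed offset 7 is 0-indexed offset 6.
U+F33D → 3-byte form EF 8C BD at offsets 0–2.
U+933B → 3-byte form E9 8C BB at offsets 3–5.
U+27ED → 3-byte form E2 9F AD at offsets 6–8.
Offset 6 falls in char 3's range; it's byte 1 of E2 9F AD = 0xE2.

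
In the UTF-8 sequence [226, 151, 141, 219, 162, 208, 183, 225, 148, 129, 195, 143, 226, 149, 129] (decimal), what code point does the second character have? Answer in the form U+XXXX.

Offset 0: leading byte 0xE2 = 11100010 → 3-byte char #1 = E2 97 8D.
Offset 3: leading byte 0xDB = 11011011 → 2-byte char #2 = DB A2.
Leading byte 0xDB = 11011011 matches 110xxxxx → 2-byte sequence.
Byte 1: 0xDB = 11011011, payload 11011 (5 bits).
Byte 2: 0xA2 = 10100010 (10xxxxxx ✓), payload 100010.
Concatenate: 11011100010 = 0x6E2 (11 bits → U+06E2).

U+06E2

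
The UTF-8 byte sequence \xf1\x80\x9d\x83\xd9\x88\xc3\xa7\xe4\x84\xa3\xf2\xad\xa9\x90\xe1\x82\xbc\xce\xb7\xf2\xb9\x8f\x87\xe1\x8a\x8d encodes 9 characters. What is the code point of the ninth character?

U+128D

Offset 0: leading byte 0xF1 = 11110001 → 4-byte char #1 = F1 80 9D 83.
Offset 4: leading byte 0xD9 = 11011001 → 2-byte char #2 = D9 88.
Offset 6: leading byte 0xC3 = 11000011 → 2-byte char #3 = C3 A7.
Offset 8: leading byte 0xE4 = 11100100 → 3-byte char #4 = E4 84 A3.
Offset 11: leading byte 0xF2 = 11110010 → 4-byte char #5 = F2 AD A9 90.
Offset 15: leading byte 0xE1 = 11100001 → 3-byte char #6 = E1 82 BC.
Offset 18: leading byte 0xCE = 11001110 → 2-byte char #7 = CE B7.
Offset 20: leading byte 0xF2 = 11110010 → 4-byte char #8 = F2 B9 8F 87.
Offset 24: leading byte 0xE1 = 11100001 → 3-byte char #9 = E1 8A 8D.
Leading byte 0xE1 = 11100001 matches 1110xxxx → 3-byte sequence.
Byte 1: 0xE1 = 11100001, payload 0001 (4 bits).
Byte 2: 0x8A = 10001010 (10xxxxxx ✓), payload 001010.
Byte 3: 0x8D = 10001101 (10xxxxxx ✓), payload 001101.
Concatenate: 0001001010001101 = 0x128D (16 bits → U+128D).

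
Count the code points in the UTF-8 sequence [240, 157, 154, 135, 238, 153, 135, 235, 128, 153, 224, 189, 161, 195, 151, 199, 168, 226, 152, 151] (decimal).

7

Byte at offset 0: 0xF0 = 11110000 → 4-byte char (#1). Advance 4.
Byte at offset 4: 0xEE = 11101110 → 3-byte char (#2). Advance 3.
Byte at offset 7: 0xEB = 11101011 → 3-byte char (#3). Advance 3.
Byte at offset 10: 0xE0 = 11100000 → 3-byte char (#4). Advance 3.
Byte at offset 13: 0xC3 = 11000011 → 2-byte char (#5). Advance 2.
Byte at offset 15: 0xC7 = 11000111 → 2-byte char (#6). Advance 2.
Byte at offset 17: 0xE2 = 11100010 → 3-byte char (#7). Advance 3.
Reached end at offset 20 after 7 code points.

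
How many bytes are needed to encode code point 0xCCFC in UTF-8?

3

U+CCFC = 0xCCFC. UTF-8 uses 1 byte below 0x80, 2 below 0x800, 3 below 0x10000, 4 up to 0x10FFFF. 0xCCFC is in U+0800–U+FFFF → 3 bytes.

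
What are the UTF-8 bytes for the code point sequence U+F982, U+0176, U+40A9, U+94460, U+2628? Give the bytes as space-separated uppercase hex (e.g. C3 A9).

U+F982: 3-byte form → EF A6 82.
U+0176: 2-byte form → C5 B6.
U+40A9: 3-byte form → E4 82 A9.
U+94460: 4-byte form → F2 94 91 A0.
U+2628: 3-byte form → E2 98 A8.
Concatenated (15 bytes): EF A6 82 C5 B6 E4 82 A9 F2 94 91 A0 E2 98 A8.

EF A6 82 C5 B6 E4 82 A9 F2 94 91 A0 E2 98 A8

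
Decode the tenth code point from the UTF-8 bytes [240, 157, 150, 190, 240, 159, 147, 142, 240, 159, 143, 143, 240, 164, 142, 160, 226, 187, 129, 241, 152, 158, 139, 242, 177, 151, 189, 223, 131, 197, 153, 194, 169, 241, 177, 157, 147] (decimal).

U+00A9

Offset 0: leading byte 0xF0 = 11110000 → 4-byte char #1 = F0 9D 96 BE.
Offset 4: leading byte 0xF0 = 11110000 → 4-byte char #2 = F0 9F 93 8E.
Offset 8: leading byte 0xF0 = 11110000 → 4-byte char #3 = F0 9F 8F 8F.
Offset 12: leading byte 0xF0 = 11110000 → 4-byte char #4 = F0 A4 8E A0.
Offset 16: leading byte 0xE2 = 11100010 → 3-byte char #5 = E2 BB 81.
Offset 19: leading byte 0xF1 = 11110001 → 4-byte char #6 = F1 98 9E 8B.
Offset 23: leading byte 0xF2 = 11110010 → 4-byte char #7 = F2 B1 97 BD.
Offset 27: leading byte 0xDF = 11011111 → 2-byte char #8 = DF 83.
Offset 29: leading byte 0xC5 = 11000101 → 2-byte char #9 = C5 99.
Offset 31: leading byte 0xC2 = 11000010 → 2-byte char #10 = C2 A9.
Leading byte 0xC2 = 11000010 matches 110xxxxx → 2-byte sequence.
Byte 1: 0xC2 = 11000010, payload 00010 (5 bits).
Byte 2: 0xA9 = 10101001 (10xxxxxx ✓), payload 101001.
Concatenate: 00010101001 = 0xA9 (11 bits → U+00A9).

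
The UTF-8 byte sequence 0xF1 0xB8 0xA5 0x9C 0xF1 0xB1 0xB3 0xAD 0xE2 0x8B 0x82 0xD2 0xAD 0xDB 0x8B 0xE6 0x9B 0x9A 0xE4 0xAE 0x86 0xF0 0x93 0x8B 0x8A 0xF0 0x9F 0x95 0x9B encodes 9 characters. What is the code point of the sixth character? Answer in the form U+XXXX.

U+66DA

Offset 0: leading byte 0xF1 = 11110001 → 4-byte char #1 = F1 B8 A5 9C.
Offset 4: leading byte 0xF1 = 11110001 → 4-byte char #2 = F1 B1 B3 AD.
Offset 8: leading byte 0xE2 = 11100010 → 3-byte char #3 = E2 8B 82.
Offset 11: leading byte 0xD2 = 11010010 → 2-byte char #4 = D2 AD.
Offset 13: leading byte 0xDB = 11011011 → 2-byte char #5 = DB 8B.
Offset 15: leading byte 0xE6 = 11100110 → 3-byte char #6 = E6 9B 9A.
Leading byte 0xE6 = 11100110 matches 1110xxxx → 3-byte sequence.
Byte 1: 0xE6 = 11100110, payload 0110 (4 bits).
Byte 2: 0x9B = 10011011 (10xxxxxx ✓), payload 011011.
Byte 3: 0x9A = 10011010 (10xxxxxx ✓), payload 011010.
Concatenate: 0110011011011010 = 0x66DA (16 bits → U+66DA).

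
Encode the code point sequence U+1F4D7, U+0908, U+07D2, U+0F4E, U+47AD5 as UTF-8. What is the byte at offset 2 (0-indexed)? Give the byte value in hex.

U+1F4D7 → 4-byte form F0 9F 93 97 at offsets 0–3.
Offset 2 falls in char 1's range; it's byte 3 of F0 9F 93 97 = 0x93.

0x93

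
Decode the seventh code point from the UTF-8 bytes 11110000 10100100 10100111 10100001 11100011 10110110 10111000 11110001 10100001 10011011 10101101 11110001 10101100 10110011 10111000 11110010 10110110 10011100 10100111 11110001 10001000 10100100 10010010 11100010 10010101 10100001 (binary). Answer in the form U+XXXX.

Offset 0: leading byte 0xF0 = 11110000 → 4-byte char #1 = F0 A4 A7 A1.
Offset 4: leading byte 0xE3 = 11100011 → 3-byte char #2 = E3 B6 B8.
Offset 7: leading byte 0xF1 = 11110001 → 4-byte char #3 = F1 A1 9B AD.
Offset 11: leading byte 0xF1 = 11110001 → 4-byte char #4 = F1 AC B3 B8.
Offset 15: leading byte 0xF2 = 11110010 → 4-byte char #5 = F2 B6 9C A7.
Offset 19: leading byte 0xF1 = 11110001 → 4-byte char #6 = F1 88 A4 92.
Offset 23: leading byte 0xE2 = 11100010 → 3-byte char #7 = E2 95 A1.
Leading byte 0xE2 = 11100010 matches 1110xxxx → 3-byte sequence.
Byte 1: 0xE2 = 11100010, payload 0010 (4 bits).
Byte 2: 0x95 = 10010101 (10xxxxxx ✓), payload 010101.
Byte 3: 0xA1 = 10100001 (10xxxxxx ✓), payload 100001.
Concatenate: 0010010101100001 = 0x2561 (16 bits → U+2561).

U+2561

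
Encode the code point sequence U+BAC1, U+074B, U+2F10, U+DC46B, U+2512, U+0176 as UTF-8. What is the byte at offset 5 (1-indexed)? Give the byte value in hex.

1-indexed offset 5 is 0-indexed offset 4.
U+BAC1 → 3-byte form EB AB 81 at offsets 0–2.
U+074B → 2-byte form DD 8B at offsets 3–4.
Offset 4 falls in char 2's range; it's byte 2 of DD 8B = 0x8B.

0x8B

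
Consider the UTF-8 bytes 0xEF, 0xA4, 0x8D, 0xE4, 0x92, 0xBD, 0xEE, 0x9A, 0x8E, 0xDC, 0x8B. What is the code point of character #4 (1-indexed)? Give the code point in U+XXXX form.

Offset 0: leading byte 0xEF = 11101111 → 3-byte char #1 = EF A4 8D.
Offset 3: leading byte 0xE4 = 11100100 → 3-byte char #2 = E4 92 BD.
Offset 6: leading byte 0xEE = 11101110 → 3-byte char #3 = EE 9A 8E.
Offset 9: leading byte 0xDC = 11011100 → 2-byte char #4 = DC 8B.
Leading byte 0xDC = 11011100 matches 110xxxxx → 2-byte sequence.
Byte 1: 0xDC = 11011100, payload 11100 (5 bits).
Byte 2: 0x8B = 10001011 (10xxxxxx ✓), payload 001011.
Concatenate: 11100001011 = 0x70B (11 bits → U+070B).

U+070B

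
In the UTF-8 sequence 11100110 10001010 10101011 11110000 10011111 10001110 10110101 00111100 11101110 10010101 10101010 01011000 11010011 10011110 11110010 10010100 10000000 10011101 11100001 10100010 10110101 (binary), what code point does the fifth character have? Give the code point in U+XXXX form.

Offset 0: leading byte 0xE6 = 11100110 → 3-byte char #1 = E6 8A AB.
Offset 3: leading byte 0xF0 = 11110000 → 4-byte char #2 = F0 9F 8E B5.
Offset 7: leading byte 0x3C = 00111100 → 1-byte char #3 = 3C.
Offset 8: leading byte 0xEE = 11101110 → 3-byte char #4 = EE 95 AA.
Offset 11: leading byte 0x58 = 01011000 → 1-byte char #5 = 58.
Leading byte 0x58 = 01011000 matches 0xxxxxxx → 1-byte sequence.
Byte 1: 0x58 = 01011000, payload 1011000 (7 bits).
Concatenate: 1011000 = 0x58 (7 bits → U+0058).

U+0058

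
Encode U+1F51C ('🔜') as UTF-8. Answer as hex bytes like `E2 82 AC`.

F0 9F 94 9C

U+1F51C = 0x1F51C = 128284 decimal. In range U+10000–U+10FFFF → 4-byte form: 11110xxx 10xxxxxx 10xxxxxx 10xxxxxx.
Binary (21 bits): 000011111010100011100.
Split 3+6+6+6: 000 | 011111 | 010100 | 011100.
Byte 1: 11110000 = 0xF0.
Byte 2: 10011111 = 0x9F.
Byte 3: 10010100 = 0x94.
Byte 4: 10011100 = 0x9C.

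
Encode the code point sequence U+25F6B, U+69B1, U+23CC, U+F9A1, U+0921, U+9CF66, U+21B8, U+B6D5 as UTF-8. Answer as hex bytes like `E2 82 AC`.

U+25F6B: 4-byte form → F0 A5 BD AB.
U+69B1: 3-byte form → E6 A6 B1.
U+23CC: 3-byte form → E2 8F 8C.
U+F9A1: 3-byte form → EF A6 A1.
U+0921: 3-byte form → E0 A4 A1.
U+9CF66: 4-byte form → F2 9C BD A6.
U+21B8: 3-byte form → E2 86 B8.
U+B6D5: 3-byte form → EB 9B 95.
Concatenated (26 bytes): F0 A5 BD AB E6 A6 B1 E2 8F 8C EF A6 A1 E0 A4 A1 F2 9C BD A6 E2 86 B8 EB 9B 95.

F0 A5 BD AB E6 A6 B1 E2 8F 8C EF A6 A1 E0 A4 A1 F2 9C BD A6 E2 86 B8 EB 9B 95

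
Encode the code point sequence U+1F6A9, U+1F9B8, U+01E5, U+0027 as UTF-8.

U+1F6A9: 4-byte form → F0 9F 9A A9.
U+1F9B8: 4-byte form → F0 9F A6 B8.
U+01E5: 2-byte form → C7 A5.
U+0027: 1-byte form → 27.
Concatenated (11 bytes): F0 9F 9A A9 F0 9F A6 B8 C7 A5 27.

F0 9F 9A A9 F0 9F A6 B8 C7 A5 27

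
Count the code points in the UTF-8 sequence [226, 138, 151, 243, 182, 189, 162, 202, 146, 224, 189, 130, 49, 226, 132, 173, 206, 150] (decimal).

Byte at offset 0: 0xE2 = 11100010 → 3-byte char (#1). Advance 3.
Byte at offset 3: 0xF3 = 11110011 → 4-byte char (#2). Advance 4.
Byte at offset 7: 0xCA = 11001010 → 2-byte char (#3). Advance 2.
Byte at offset 9: 0xE0 = 11100000 → 3-byte char (#4). Advance 3.
Byte at offset 12: 0x31 = 00110001 → 1-byte char (#5). Advance 1.
Byte at offset 13: 0xE2 = 11100010 → 3-byte char (#6). Advance 3.
Byte at offset 16: 0xCE = 11001110 → 2-byte char (#7). Advance 2.
Reached end at offset 18 after 7 code points.

7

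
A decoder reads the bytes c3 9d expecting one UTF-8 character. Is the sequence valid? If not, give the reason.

valid

Leading byte 0xC3 = 11000011 → 2-byte form.
Continuation bytes 0x9D=10011101 all match 10xxxxxx.
Decoded value 0xDD is ≥ 0x80 (shortest form) and not a surrogate.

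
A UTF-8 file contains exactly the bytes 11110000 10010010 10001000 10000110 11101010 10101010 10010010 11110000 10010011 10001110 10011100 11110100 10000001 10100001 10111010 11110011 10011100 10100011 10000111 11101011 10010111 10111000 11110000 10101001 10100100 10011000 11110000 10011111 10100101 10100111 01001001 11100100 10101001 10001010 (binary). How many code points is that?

10

Byte at offset 0: 0xF0 = 11110000 → 4-byte char (#1). Advance 4.
Byte at offset 4: 0xEA = 11101010 → 3-byte char (#2). Advance 3.
Byte at offset 7: 0xF0 = 11110000 → 4-byte char (#3). Advance 4.
Byte at offset 11: 0xF4 = 11110100 → 4-byte char (#4). Advance 4.
Byte at offset 15: 0xF3 = 11110011 → 4-byte char (#5). Advance 4.
Byte at offset 19: 0xEB = 11101011 → 3-byte char (#6). Advance 3.
Byte at offset 22: 0xF0 = 11110000 → 4-byte char (#7). Advance 4.
Byte at offset 26: 0xF0 = 11110000 → 4-byte char (#8). Advance 4.
Byte at offset 30: 0x49 = 01001001 → 1-byte char (#9). Advance 1.
Byte at offset 31: 0xE4 = 11100100 → 3-byte char (#10). Advance 3.
Reached end at offset 34 after 10 code points.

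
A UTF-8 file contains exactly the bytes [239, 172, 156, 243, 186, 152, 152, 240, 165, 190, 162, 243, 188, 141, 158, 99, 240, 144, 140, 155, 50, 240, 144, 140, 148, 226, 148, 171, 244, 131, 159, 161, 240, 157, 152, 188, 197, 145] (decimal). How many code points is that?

12

Byte at offset 0: 0xEF = 11101111 → 3-byte char (#1). Advance 3.
Byte at offset 3: 0xF3 = 11110011 → 4-byte char (#2). Advance 4.
Byte at offset 7: 0xF0 = 11110000 → 4-byte char (#3). Advance 4.
Byte at offset 11: 0xF3 = 11110011 → 4-byte char (#4). Advance 4.
Byte at offset 15: 0x63 = 01100011 → 1-byte char (#5). Advance 1.
Byte at offset 16: 0xF0 = 11110000 → 4-byte char (#6). Advance 4.
Byte at offset 20: 0x32 = 00110010 → 1-byte char (#7). Advance 1.
Byte at offset 21: 0xF0 = 11110000 → 4-byte char (#8). Advance 4.
Byte at offset 25: 0xE2 = 11100010 → 3-byte char (#9). Advance 3.
Byte at offset 28: 0xF4 = 11110100 → 4-byte char (#10). Advance 4.
Byte at offset 32: 0xF0 = 11110000 → 4-byte char (#11). Advance 4.
Byte at offset 36: 0xC5 = 11000101 → 2-byte char (#12). Advance 2.
Reached end at offset 38 after 12 code points.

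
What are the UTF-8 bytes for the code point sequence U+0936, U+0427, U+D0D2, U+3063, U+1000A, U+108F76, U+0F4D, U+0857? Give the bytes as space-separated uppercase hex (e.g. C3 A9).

U+0936: 3-byte form → E0 A4 B6.
U+0427: 2-byte form → D0 A7.
U+D0D2: 3-byte form → ED 83 92.
U+3063: 3-byte form → E3 81 A3.
U+1000A: 4-byte form → F0 90 80 8A.
U+108F76: 4-byte form → F4 88 BD B6.
U+0F4D: 3-byte form → E0 BD 8D.
U+0857: 3-byte form → E0 A1 97.
Concatenated (25 bytes): E0 A4 B6 D0 A7 ED 83 92 E3 81 A3 F0 90 80 8A F4 88 BD B6 E0 BD 8D E0 A1 97.

E0 A4 B6 D0 A7 ED 83 92 E3 81 A3 F0 90 80 8A F4 88 BD B6 E0 BD 8D E0 A1 97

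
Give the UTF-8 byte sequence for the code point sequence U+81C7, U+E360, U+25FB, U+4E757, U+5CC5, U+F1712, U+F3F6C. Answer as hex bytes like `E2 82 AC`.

E8 87 87 EE 8D A0 E2 97 BB F1 8E 9D 97 E5 B3 85 F3 B1 9C 92 F3 B3 BD AC

U+81C7: 3-byte form → E8 87 87.
U+E360: 3-byte form → EE 8D A0.
U+25FB: 3-byte form → E2 97 BB.
U+4E757: 4-byte form → F1 8E 9D 97.
U+5CC5: 3-byte form → E5 B3 85.
U+F1712: 4-byte form → F3 B1 9C 92.
U+F3F6C: 4-byte form → F3 B3 BD AC.
Concatenated (24 bytes): E8 87 87 EE 8D A0 E2 97 BB F1 8E 9D 97 E5 B3 85 F3 B1 9C 92 F3 B3 BD AC.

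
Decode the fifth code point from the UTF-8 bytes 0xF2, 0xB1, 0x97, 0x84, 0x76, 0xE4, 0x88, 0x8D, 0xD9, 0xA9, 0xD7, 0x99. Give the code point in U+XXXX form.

Offset 0: leading byte 0xF2 = 11110010 → 4-byte char #1 = F2 B1 97 84.
Offset 4: leading byte 0x76 = 01110110 → 1-byte char #2 = 76.
Offset 5: leading byte 0xE4 = 11100100 → 3-byte char #3 = E4 88 8D.
Offset 8: leading byte 0xD9 = 11011001 → 2-byte char #4 = D9 A9.
Offset 10: leading byte 0xD7 = 11010111 → 2-byte char #5 = D7 99.
Leading byte 0xD7 = 11010111 matches 110xxxxx → 2-byte sequence.
Byte 1: 0xD7 = 11010111, payload 10111 (5 bits).
Byte 2: 0x99 = 10011001 (10xxxxxx ✓), payload 011001.
Concatenate: 10111011001 = 0x5D9 (11 bits → U+05D9).

U+05D9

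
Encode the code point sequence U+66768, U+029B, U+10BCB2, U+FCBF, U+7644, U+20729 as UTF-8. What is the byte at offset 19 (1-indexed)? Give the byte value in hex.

1-indexed offset 19 is 0-indexed offset 18.
U+66768 → 4-byte form F1 A6 9D A8 at offsets 0–3.
U+029B → 2-byte form CA 9B at offsets 4–5.
U+10BCB2 → 4-byte form F4 8B B2 B2 at offsets 6–9.
U+FCBF → 3-byte form EF B2 BF at offsets 10–12.
U+7644 → 3-byte form E7 99 84 at offsets 13–15.
U+20729 → 4-byte form F0 A0 9C A9 at offsets 16–19.
Offset 18 falls in char 6's range; it's byte 3 of F0 A0 9C A9 = 0x9C.

0x9C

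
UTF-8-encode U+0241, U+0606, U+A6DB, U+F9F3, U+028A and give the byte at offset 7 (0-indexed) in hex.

U+0241 → 2-byte form C9 81 at offsets 0–1.
U+0606 → 2-byte form D8 86 at offsets 2–3.
U+A6DB → 3-byte form EA 9B 9B at offsets 4–6.
U+F9F3 → 3-byte form EF A7 B3 at offsets 7–9.
Offset 7 falls in char 4's range; it's byte 1 of EF A7 B3 = 0xEF.

0xEF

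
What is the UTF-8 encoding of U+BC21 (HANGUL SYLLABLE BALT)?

U+BC21 = 0xBC21 = 48161 decimal. In range U+0800–U+FFFF → 3-byte form: 1110xxxx 10xxxxxx 10xxxxxx.
Binary (16 bits): 1011110000100001.
Split 4+6+6: 1011 | 110000 | 100001.
Byte 1: 11101011 = 0xEB.
Byte 2: 10110000 = 0xB0.
Byte 3: 10100001 = 0xA1.

EB B0 A1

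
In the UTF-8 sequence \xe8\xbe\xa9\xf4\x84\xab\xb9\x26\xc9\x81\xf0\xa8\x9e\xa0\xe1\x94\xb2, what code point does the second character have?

U+104AF9

Offset 0: leading byte 0xE8 = 11101000 → 3-byte char #1 = E8 BE A9.
Offset 3: leading byte 0xF4 = 11110100 → 4-byte char #2 = F4 84 AB B9.
Leading byte 0xF4 = 11110100 matches 11110xxx → 4-byte sequence.
Byte 1: 0xF4 = 11110100, payload 100 (3 bits).
Byte 2: 0x84 = 10000100 (10xxxxxx ✓), payload 000100.
Byte 3: 0xAB = 10101011 (10xxxxxx ✓), payload 101011.
Byte 4: 0xB9 = 10111001 (10xxxxxx ✓), payload 111001.
Concatenate: 100000100101011111001 = 0x104AF9 (21 bits → U+104AF9).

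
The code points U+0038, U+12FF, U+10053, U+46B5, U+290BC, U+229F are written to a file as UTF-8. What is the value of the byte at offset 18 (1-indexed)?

1-indexed offset 18 is 0-indexed offset 17.
U+0038 → 1-byte form 38 at offsets 0–0.
U+12FF → 3-byte form E1 8B BF at offsets 1–3.
U+10053 → 4-byte form F0 90 81 93 at offsets 4–7.
U+46B5 → 3-byte form E4 9A B5 at offsets 8–10.
U+290BC → 4-byte form F0 A9 82 BC at offsets 11–14.
U+229F → 3-byte form E2 8A 9F at offsets 15–17.
Offset 17 falls in char 6's range; it's byte 3 of E2 8A 9F = 0x9F.

0x9F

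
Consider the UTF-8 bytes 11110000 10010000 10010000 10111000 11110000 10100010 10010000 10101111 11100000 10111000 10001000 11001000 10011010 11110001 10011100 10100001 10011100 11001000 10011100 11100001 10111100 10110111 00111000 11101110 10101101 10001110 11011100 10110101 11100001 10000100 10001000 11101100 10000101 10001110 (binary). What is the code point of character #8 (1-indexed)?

Offset 0: leading byte 0xF0 = 11110000 → 4-byte char #1 = F0 90 90 B8.
Offset 4: leading byte 0xF0 = 11110000 → 4-byte char #2 = F0 A2 90 AF.
Offset 8: leading byte 0xE0 = 11100000 → 3-byte char #3 = E0 B8 88.
Offset 11: leading byte 0xC8 = 11001000 → 2-byte char #4 = C8 9A.
Offset 13: leading byte 0xF1 = 11110001 → 4-byte char #5 = F1 9C A1 9C.
Offset 17: leading byte 0xC8 = 11001000 → 2-byte char #6 = C8 9C.
Offset 19: leading byte 0xE1 = 11100001 → 3-byte char #7 = E1 BC B7.
Offset 22: leading byte 0x38 = 00111000 → 1-byte char #8 = 38.
Leading byte 0x38 = 00111000 matches 0xxxxxxx → 1-byte sequence.
Byte 1: 0x38 = 00111000, payload 0111000 (7 bits).
Concatenate: 0111000 = 0x38 (7 bits → U+0038).

U+0038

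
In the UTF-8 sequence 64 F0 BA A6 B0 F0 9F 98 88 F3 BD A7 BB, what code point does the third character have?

Offset 0: leading byte 0x64 = 01100100 → 1-byte char #1 = 64.
Offset 1: leading byte 0xF0 = 11110000 → 4-byte char #2 = F0 BA A6 B0.
Offset 5: leading byte 0xF0 = 11110000 → 4-byte char #3 = F0 9F 98 88.
Leading byte 0xF0 = 11110000 matches 11110xxx → 4-byte sequence.
Byte 1: 0xF0 = 11110000, payload 000 (3 bits).
Byte 2: 0x9F = 10011111 (10xxxxxx ✓), payload 011111.
Byte 3: 0x98 = 10011000 (10xxxxxx ✓), payload 011000.
Byte 4: 0x88 = 10001000 (10xxxxxx ✓), payload 001000.
Concatenate: 000011111011000001000 = 0x1F608 (21 bits → U+1F608).

U+1F608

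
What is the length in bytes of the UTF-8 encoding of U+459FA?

U+459FA = 0x459FA. UTF-8 uses 1 byte below 0x80, 2 below 0x800, 3 below 0x10000, 4 up to 0x10FFFF. 0x459FA is in U+10000–U+10FFFF → 4 bytes.

4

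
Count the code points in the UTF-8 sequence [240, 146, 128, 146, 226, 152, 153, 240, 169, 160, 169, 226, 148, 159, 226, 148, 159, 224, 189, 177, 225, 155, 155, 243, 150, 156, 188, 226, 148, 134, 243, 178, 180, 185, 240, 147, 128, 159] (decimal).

Byte at offset 0: 0xF0 = 11110000 → 4-byte char (#1). Advance 4.
Byte at offset 4: 0xE2 = 11100010 → 3-byte char (#2). Advance 3.
Byte at offset 7: 0xF0 = 11110000 → 4-byte char (#3). Advance 4.
Byte at offset 11: 0xE2 = 11100010 → 3-byte char (#4). Advance 3.
Byte at offset 14: 0xE2 = 11100010 → 3-byte char (#5). Advance 3.
Byte at offset 17: 0xE0 = 11100000 → 3-byte char (#6). Advance 3.
Byte at offset 20: 0xE1 = 11100001 → 3-byte char (#7). Advance 3.
Byte at offset 23: 0xF3 = 11110011 → 4-byte char (#8). Advance 4.
Byte at offset 27: 0xE2 = 11100010 → 3-byte char (#9). Advance 3.
Byte at offset 30: 0xF3 = 11110011 → 4-byte char (#10). Advance 4.
Byte at offset 34: 0xF0 = 11110000 → 4-byte char (#11). Advance 4.
Reached end at offset 38 after 11 code points.

11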